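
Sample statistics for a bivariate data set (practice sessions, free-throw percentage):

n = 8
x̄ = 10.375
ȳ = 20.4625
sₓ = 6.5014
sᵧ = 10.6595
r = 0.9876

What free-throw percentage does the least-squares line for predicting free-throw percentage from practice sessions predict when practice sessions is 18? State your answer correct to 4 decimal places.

32.8092

b = r · sᵧ/sₓ = 0.9876 · 10.6595/6.5014 = 1.619239
a = ȳ − b·x̄ = 20.4625 − 1.619239·10.375 = 3.662893
ŷ(18) = a + b·18 = 3.662893 + 1.619239·18 = 32.809199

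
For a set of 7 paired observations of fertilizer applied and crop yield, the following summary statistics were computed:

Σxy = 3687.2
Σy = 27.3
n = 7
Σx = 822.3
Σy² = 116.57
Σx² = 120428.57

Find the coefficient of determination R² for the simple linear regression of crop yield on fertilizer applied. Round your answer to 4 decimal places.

Sxx = Σx² − (Σx)²/n = 120428.57 − 96596.755714 = 23831.814286
Sxy = Σxy − (Σx)(Σy)/n = 3687.2 − 3206.97 = 480.23
Syy = Σy² − (Σy)²/n = 116.57 − 106.47 = 10.1
R² = Sxy²/(Sxx·Syy) = (480.23)²/(23831.814286·10.1) = 0.958120

0.9581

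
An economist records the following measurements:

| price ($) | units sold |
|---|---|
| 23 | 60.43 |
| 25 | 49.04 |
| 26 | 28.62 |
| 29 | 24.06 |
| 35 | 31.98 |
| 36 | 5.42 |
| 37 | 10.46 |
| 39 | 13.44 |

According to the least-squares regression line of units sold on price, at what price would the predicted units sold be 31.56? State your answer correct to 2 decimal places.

n = 8, Σx = 250, Σy = 223.45, Σxy = 6283.35, Σx² = 8082
Sxx = Σx² − (Σx)²/n = 8082 − 7812.5 = 269.5
Sxy = Σxy − (Σx)(Σy)/n = 6283.35 − 6982.8125 = -699.4625
b = Sxy/Sxx = -699.4625/269.5 = -2.595408
a = ȳ − b·x̄ = 27.93125 − (-2.595408)·31.25 = 109.037755
Set a + b·x = 31.56: x = (31.56 − 109.037755) / (-2.595408) = 29.851858

29.85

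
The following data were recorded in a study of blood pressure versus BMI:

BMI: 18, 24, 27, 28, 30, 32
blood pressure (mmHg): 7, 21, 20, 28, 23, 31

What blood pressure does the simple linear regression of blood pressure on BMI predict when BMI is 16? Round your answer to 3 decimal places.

n = 6, Σx = 159, Σy = 130, Σxy = 3636, Σx² = 4337
Sxx = Σx² − (Σx)²/n = 4337 − 4213.5 = 123.5
Sxy = Σxy − (Σx)(Σy)/n = 3636 − 3445 = 191
b = Sxy/Sxx = 191/123.5 = 1.546559
a = ȳ − b·x̄ = 21.666667 − 1.546559·26.5 = -19.317139
ŷ(16) = a + b·16 = -19.317139 + 1.546559·16 = 5.427800

5.428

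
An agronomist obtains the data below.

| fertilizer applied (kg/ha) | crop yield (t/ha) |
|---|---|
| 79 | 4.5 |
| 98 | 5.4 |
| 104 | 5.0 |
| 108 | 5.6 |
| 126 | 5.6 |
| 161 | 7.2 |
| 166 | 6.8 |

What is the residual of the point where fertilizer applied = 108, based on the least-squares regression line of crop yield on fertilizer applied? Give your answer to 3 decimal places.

0.216

n = 7, Σx = 842, Σy = 40.1, Σxy = 5003.1, Σx² = 107678
Sxx = Σx² − (Σx)²/n = 107678 − 101280.571429 = 6397.428571
Sxy = Σxy − (Σx)(Σy)/n = 5003.1 − 4823.457143 = 179.642857
b = Sxy/Sxx = 179.642857/6397.428571 = 0.028080
a = ȳ − b·x̄ = 5.728571 − 0.028080·120.285714 = 2.350891
ŷ(108) = 2.350891 + 0.028080·108 = 5.383583
residual = y − ŷ = 5.6 − 5.383583 = 0.216417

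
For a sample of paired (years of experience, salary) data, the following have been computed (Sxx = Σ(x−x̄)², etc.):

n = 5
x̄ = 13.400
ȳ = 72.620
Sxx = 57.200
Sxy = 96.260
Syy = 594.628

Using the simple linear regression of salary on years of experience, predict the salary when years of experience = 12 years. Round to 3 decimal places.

70.264

b = Sxy/Sxx = 96.26/57.2 = 1.682867
a = ȳ − b·x̄ = 72.62 − 1.682867·13.4 = 50.069580
ŷ(12) = a + b·12 = 50.069580 + 1.682867·12 = 70.263986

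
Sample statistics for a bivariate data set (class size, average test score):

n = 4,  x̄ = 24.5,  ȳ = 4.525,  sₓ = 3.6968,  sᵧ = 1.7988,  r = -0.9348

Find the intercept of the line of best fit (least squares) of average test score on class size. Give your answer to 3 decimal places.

b = r · sᵧ/sₓ = -0.9348 · 1.7988/3.6968 = -0.454858
a = ȳ − b·x̄ = 4.525 − (-0.454858)·24.5 = 15.669016

15.669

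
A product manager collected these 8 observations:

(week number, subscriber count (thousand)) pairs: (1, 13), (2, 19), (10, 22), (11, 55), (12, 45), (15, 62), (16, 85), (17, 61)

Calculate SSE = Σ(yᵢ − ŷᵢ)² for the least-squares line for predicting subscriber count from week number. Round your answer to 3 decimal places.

1034.105

n = 8, Σx = 84, Σy = 362, Σxy = 4743, Σx² = 1140, Σy² = 20854
Sxx = Σx² − (Σx)²/n = 1140 − 882 = 258
Sxy = Σxy − (Σx)(Σy)/n = 4743 − 3801 = 942
Syy = Σy² − (Σy)²/n = 20854 − 16380.5 = 4473.5
b = Sxy/Sxx = 942/258 = 3.651163
SSE = Syy − b·Sxy = 4473.5 − 3.651163·942 = 1034.104651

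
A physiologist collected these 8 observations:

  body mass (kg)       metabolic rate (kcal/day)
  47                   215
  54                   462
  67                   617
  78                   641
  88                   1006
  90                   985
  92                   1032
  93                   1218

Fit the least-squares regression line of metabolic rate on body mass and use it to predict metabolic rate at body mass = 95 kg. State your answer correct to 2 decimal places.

1114.47

n = 8, Σx = 609, Σy = 6176, Σxy = 511786, Σx² = 48655
Sxx = Σx² − (Σx)²/n = 48655 − 46360.125 = 2294.875
Sxy = Σxy − (Σx)(Σy)/n = 511786 − 470148 = 41638
b = Sxy/Sxx = 41638/2294.875 = 18.143908
a = ȳ − b·x̄ = 772 − 18.143908·76.125 = -609.204968
ŷ(95) = a + b·95 = -609.204968 + 18.143908·95 = 1114.466256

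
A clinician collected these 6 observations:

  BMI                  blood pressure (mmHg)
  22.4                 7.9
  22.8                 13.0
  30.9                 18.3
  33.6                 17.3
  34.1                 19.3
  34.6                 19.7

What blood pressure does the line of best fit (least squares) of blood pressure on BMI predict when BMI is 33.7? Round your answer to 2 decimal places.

n = 6, Σx = 178.4, Σy = 95.5, Σxy = 2959.86, Σx² = 5465.34
Sxx = Σx² − (Σx)²/n = 5465.34 − 5304.426667 = 160.913333
Sxy = Σxy − (Σx)(Σy)/n = 2959.86 − 2839.533333 = 120.326667
b = Sxy/Sxx = 120.326667/160.913333 = 0.747773
a = ȳ − b·x̄ = 15.916667 − 0.747773·29.733333 = -6.317121
ŷ(33.7) = a + b·33.7 = -6.317121 + 0.747773·33.7 = 18.882833

18.88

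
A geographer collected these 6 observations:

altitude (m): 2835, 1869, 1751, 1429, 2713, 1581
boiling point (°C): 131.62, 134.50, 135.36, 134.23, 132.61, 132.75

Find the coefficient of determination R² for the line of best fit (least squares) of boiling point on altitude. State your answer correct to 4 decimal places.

0.4789

n = 6, Σx = 12178, Σy = 801.07, Σxy = 1623001.91, Σx² = 26498358, Σy² = 106962.0715
Sxx = Σx² − (Σx)²/n = 26498358 − 24717280.666667 = 1781077.333333
Sxy = Σxy − (Σx)(Σy)/n = 1623001.91 − 1625905.076667 = -2903.166667
Syy = Σy² − (Σy)²/n = 106962.0715 − 106952.190817 = 9.880683
R² = Sxy²/(Sxx·Syy) = (-2903.166667)²/(1781077.333333·9.880683) = 0.478932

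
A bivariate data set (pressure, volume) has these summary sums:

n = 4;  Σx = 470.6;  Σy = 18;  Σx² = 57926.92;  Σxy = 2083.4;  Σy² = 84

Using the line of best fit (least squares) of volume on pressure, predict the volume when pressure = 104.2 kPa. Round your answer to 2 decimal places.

Sxx = Σx² − (Σx)²/n = 57926.92 − 55366.09 = 2560.83
Sxy = Σxy − (Σx)(Σy)/n = 2083.4 − 2117.7 = -34.3
b = Sxy/Sxx = -34.3/2560.83 = -0.013394
a = ȳ − b·x̄ = 4.5 − (-0.013394)·117.65 = 6.075815
ŷ(104.2) = a + b·104.2 = 6.075815 + (-0.013394)·104.2 = 4.680151

4.68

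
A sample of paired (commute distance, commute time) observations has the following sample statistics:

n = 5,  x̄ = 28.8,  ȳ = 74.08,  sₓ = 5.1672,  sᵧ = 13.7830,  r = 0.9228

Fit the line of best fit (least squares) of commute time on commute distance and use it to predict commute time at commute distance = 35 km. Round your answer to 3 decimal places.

b = r · sᵧ/sₓ = 0.9228 · 13.783/5.1672 = 2.461479
a = ȳ − b·x̄ = 74.08 − 2.461479·28.8 = 3.189415
ŷ(35) = a + b·35 = 3.189415 + 2.461479·35 = 89.341168

89.341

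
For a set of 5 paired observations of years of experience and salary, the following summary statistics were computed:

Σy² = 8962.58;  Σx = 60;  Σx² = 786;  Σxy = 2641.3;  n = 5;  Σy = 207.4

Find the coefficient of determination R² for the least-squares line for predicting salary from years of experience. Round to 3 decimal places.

Sxx = Σx² − (Σx)²/n = 786 − 720 = 66
Sxy = Σxy − (Σx)(Σy)/n = 2641.3 − 2488.8 = 152.5
Syy = Σy² − (Σy)²/n = 8962.58 − 8602.952 = 359.628
R² = Sxy²/(Sxx·Syy) = (152.5)²/(66·359.628) = 0.979811

0.980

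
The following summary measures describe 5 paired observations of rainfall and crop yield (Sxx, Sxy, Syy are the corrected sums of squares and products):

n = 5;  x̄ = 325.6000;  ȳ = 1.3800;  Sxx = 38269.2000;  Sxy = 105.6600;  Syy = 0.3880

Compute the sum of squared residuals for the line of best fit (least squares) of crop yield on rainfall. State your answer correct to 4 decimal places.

0.0963

b = Sxy/Sxx = 105.66/38269.2 = 0.002761
SSE = Syy − b·Sxy = 0.388 − 0.002761·105.66 = 0.096276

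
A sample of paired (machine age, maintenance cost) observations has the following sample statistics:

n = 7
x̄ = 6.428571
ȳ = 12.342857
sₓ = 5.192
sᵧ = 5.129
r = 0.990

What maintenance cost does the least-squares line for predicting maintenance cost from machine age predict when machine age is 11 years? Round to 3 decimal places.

b = r · sᵧ/sₓ = 0.99 · 5.129/5.192 = 0.977987
a = ȳ − b·x̄ = 12.342857 − 0.977987·6.428571 = 6.055796
ŷ(11) = a + b·11 = 6.055796 + 0.977987·11 = 16.813656

16.814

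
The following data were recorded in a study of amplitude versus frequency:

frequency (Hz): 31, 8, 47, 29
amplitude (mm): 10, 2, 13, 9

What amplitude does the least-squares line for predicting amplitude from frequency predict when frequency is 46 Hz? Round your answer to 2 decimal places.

13.45

n = 4, Σx = 115, Σy = 34, Σxy = 1198, Σx² = 4075
Sxx = Σx² − (Σx)²/n = 4075 − 3306.25 = 768.75
Sxy = Σxy − (Σx)(Σy)/n = 1198 − 977.5 = 220.5
b = Sxy/Sxx = 220.5/768.75 = 0.286829
a = ȳ − b·x̄ = 8.5 − 0.286829·28.75 = 0.253659
ŷ(46) = a + b·46 = 0.253659 + 0.286829·46 = 13.447805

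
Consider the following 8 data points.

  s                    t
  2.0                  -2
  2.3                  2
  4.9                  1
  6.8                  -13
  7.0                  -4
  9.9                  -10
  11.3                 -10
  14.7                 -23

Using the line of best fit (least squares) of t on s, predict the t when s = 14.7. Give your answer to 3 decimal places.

-19.541

n = 8, Σx = 58.9, Σy = -59, Σxy = -661, Σx² = 570.33
Sxx = Σx² − (Σx)²/n = 570.33 − 433.65125 = 136.67875
Sxy = Σxy − (Σx)(Σy)/n = -661 − (-434.3875) = -226.6125
b = Sxy/Sxx = -226.6125/136.67875 = -1.657994
a = ȳ − b·x̄ = -7.375 − (-1.657994)·7.3625 = 4.831978
ŷ(14.7) = a + b·14.7 = 4.831978 + (-1.657994)·14.7 = -19.540528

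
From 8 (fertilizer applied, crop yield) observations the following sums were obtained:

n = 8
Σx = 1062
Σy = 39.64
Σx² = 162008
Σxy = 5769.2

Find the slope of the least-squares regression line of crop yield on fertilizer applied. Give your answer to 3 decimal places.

Sxx = Σx² − (Σx)²/n = 162008 − 140980.5 = 21027.5
Sxy = Σxy − (Σx)(Σy)/n = 5769.2 − 5262.21 = 506.99
b = Sxy/Sxx = 506.99/21027.5 = 0.024111

0.024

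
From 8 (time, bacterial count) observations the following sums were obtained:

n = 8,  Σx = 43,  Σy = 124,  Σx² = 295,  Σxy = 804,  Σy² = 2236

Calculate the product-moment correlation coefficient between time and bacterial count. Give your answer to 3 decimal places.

Sxx = Σx² − (Σx)²/n = 295 − 231.125 = 63.875
Sxy = Σxy − (Σx)(Σy)/n = 804 − 666.5 = 137.5
Syy = Σy² − (Σy)²/n = 2236 − 1922 = 314
r = Sxy/√(Sxx·Syy) = 137.5/√(20056.75) = 137.5/141.621856 = 0.970895

0.971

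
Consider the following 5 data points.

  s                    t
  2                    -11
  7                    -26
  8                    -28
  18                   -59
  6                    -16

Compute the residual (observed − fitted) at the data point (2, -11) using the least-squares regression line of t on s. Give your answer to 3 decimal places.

-2.287

n = 5, Σx = 41, Σy = -140, Σxy = -1586, Σx² = 477
Sxx = Σx² − (Σx)²/n = 477 − 336.2 = 140.8
Sxy = Σxy − (Σx)(Σy)/n = -1586 − (-1148) = -438
b = Sxy/Sxx = -438/140.8 = -3.110795
a = ȳ − b·x̄ = -28 − (-3.110795)·8.2 = -2.491477
ŷ(2) = -2.491477 + (-3.110795)·2 = -8.713068
residual = y − ŷ = -11 − (-8.713068) = -2.286932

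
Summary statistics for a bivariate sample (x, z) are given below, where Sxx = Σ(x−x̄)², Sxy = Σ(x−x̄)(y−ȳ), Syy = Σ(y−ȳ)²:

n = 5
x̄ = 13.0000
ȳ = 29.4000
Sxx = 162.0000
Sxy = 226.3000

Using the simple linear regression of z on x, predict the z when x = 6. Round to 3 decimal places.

b = Sxy/Sxx = 226.3/162 = 1.396914
a = ȳ − b·x̄ = 29.4 − 1.396914·13 = 11.240123
ŷ(6) = a + b·6 = 11.240123 + 1.396914·6 = 19.621605

19.622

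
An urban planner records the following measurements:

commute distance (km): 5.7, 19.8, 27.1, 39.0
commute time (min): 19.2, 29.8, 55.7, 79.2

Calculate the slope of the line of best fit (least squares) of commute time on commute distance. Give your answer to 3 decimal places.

1.866

n = 4, Σx = 91.6, Σy = 183.9, Σxy = 5297.75, Σx² = 2679.94
Sxx = Σx² − (Σx)²/n = 2679.94 − 2097.64 = 582.3
Sxy = Σxy − (Σx)(Σy)/n = 5297.75 − 4211.31 = 1086.44
b = Sxy/Sxx = 1086.44/582.3 = 1.865774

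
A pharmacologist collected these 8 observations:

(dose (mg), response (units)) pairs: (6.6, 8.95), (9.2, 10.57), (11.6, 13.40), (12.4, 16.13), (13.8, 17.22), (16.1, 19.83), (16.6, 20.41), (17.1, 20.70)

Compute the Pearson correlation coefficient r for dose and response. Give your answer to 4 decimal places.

n = 8, Σx = 103.4, Σy = 127.21, Σxy = 1761.441, Σx² = 1434.14, Σy² = 2166.3797
Sxx = Σx² − (Σx)²/n = 1434.14 − 1336.445 = 97.695
Sxy = Σxy − (Σx)(Σy)/n = 1761.441 − 1644.18925 = 117.25175
Syy = Σy² − (Σy)²/n = 2166.3797 − 2022.798012 = 143.581687
r = Sxy/√(Sxx·Syy) = 117.25175/√(14027.212960) = 117.25175/118.436536 = 0.989996

0.9900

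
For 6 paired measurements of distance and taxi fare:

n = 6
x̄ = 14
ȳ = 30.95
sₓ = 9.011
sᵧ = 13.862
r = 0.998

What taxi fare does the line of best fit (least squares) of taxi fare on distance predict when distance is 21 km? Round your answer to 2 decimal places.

41.70

b = r · sᵧ/sₓ = 0.998 · 13.862/9.011 = 1.535265
a = ȳ − b·x̄ = 30.95 − 1.535265·14 = 9.456285
ŷ(21) = a + b·21 = 9.456285 + 1.535265·21 = 41.696857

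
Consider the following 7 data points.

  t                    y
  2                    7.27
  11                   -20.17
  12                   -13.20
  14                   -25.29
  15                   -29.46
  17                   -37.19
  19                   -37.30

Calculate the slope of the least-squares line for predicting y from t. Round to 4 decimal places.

n = 7, Σx = 90, Σy = -155.34, Σxy = -2502.62, Σx² = 1340
Sxx = Σx² − (Σx)²/n = 1340 − 1157.142857 = 182.857143
Sxy = Σxy − (Σx)(Σy)/n = -2502.62 − (-1997.228571) = -505.391429
b = Sxy/Sxx = -505.391429/182.857143 = -2.763859

-2.7639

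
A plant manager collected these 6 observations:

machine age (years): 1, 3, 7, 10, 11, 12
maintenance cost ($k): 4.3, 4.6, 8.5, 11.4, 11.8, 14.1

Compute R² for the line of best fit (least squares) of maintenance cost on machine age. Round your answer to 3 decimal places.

0.972

n = 6, Σx = 44, Σy = 54.7, Σxy = 490.6, Σx² = 424, Σy² = 579.91
Sxx = Σx² − (Σx)²/n = 424 − 322.666667 = 101.333333
Sxy = Σxy − (Σx)(Σy)/n = 490.6 − 401.133333 = 89.466667
Syy = Σy² − (Σy)²/n = 579.91 − 498.681667 = 81.228333
R² = Sxy²/(Sxx·Syy) = (89.466667)²/(101.333333·81.228333) = 0.972440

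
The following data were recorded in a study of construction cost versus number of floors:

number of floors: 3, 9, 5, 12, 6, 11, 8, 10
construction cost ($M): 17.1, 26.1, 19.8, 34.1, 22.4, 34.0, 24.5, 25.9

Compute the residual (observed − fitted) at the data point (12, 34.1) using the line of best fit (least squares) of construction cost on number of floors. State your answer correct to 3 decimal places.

n = 8, Σx = 64, Σy = 203.9, Σxy = 1757.8, Σx² = 580
Sxx = Σx² − (Σx)²/n = 580 − 512 = 68
Sxy = Σxy − (Σx)(Σy)/n = 1757.8 − 1631.2 = 126.6
b = Sxy/Sxx = 126.6/68 = 1.861765
a = ȳ − b·x̄ = 25.4875 − 1.861765·8 = 10.593382
ŷ(12) = 10.593382 + 1.861765·12 = 32.934559
residual = y − ŷ = 34.1 − 32.934559 = 1.165441

1.165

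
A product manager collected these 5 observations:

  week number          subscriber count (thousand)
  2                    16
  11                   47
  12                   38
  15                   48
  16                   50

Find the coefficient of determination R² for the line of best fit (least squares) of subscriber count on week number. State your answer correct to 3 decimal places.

n = 5, Σx = 56, Σy = 199, Σxy = 2525, Σx² = 750, Σy² = 8713
Sxx = Σx² − (Σx)²/n = 750 − 627.2 = 122.8
Sxy = Σxy − (Σx)(Σy)/n = 2525 − 2228.8 = 296.2
Syy = Σy² − (Σy)²/n = 8713 − 7920.2 = 792.8
R² = Sxy²/(Sxx·Syy) = (296.2)²/(122.8·792.8) = 0.901173

0.901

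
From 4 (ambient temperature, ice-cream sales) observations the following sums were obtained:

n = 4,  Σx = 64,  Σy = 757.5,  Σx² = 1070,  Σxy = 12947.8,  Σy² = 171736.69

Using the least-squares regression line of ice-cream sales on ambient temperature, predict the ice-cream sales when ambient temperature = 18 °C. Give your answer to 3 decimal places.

225.366

Sxx = Σx² − (Σx)²/n = 1070 − 1024 = 46
Sxy = Σxy − (Σx)(Σy)/n = 12947.8 − 12120 = 827.8
b = Sxy/Sxx = 827.8/46 = 17.995652
a = ȳ − b·x̄ = 189.375 − 17.995652·16 = -98.555435
ŷ(18) = a + b·18 = -98.555435 + 17.995652·18 = 225.366304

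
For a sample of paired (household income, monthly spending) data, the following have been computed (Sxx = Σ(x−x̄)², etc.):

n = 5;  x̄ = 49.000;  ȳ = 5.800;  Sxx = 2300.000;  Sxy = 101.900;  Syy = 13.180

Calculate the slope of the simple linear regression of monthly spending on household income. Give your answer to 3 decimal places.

b = Sxy/Sxx = 101.9/2300 = 0.044304

0.044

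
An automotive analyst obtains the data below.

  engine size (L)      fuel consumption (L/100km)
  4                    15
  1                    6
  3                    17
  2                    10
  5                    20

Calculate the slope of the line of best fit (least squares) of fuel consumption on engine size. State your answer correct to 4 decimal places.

n = 5, Σx = 15, Σy = 68, Σxy = 237, Σx² = 55
Sxx = Σx² − (Σx)²/n = 55 − 45 = 10
Sxy = Σxy − (Σx)(Σy)/n = 237 − 204 = 33
b = Sxy/Sxx = 33/10 = 3.3

3.3000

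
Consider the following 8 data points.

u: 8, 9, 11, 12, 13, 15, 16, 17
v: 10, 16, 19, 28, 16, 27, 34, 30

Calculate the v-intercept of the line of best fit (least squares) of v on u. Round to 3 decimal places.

n = 8, Σx = 101, Σy = 180, Σxy = 2436, Σx² = 1349
Sxx = Σx² − (Σx)²/n = 1349 − 1275.125 = 73.875
Sxy = Σxy − (Σx)(Σy)/n = 2436 − 2272.5 = 163.5
b = Sxy/Sxx = 163.5/73.875 = 2.213198
a = ȳ − b·x̄ = 22.5 − 2.213198·12.625 = -5.441624

-5.442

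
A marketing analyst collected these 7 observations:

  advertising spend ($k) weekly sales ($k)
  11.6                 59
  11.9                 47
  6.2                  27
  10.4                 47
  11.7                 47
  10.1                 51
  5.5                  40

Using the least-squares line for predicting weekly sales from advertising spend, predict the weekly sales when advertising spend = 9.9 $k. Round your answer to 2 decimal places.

n = 7, Σx = 67.4, Σy = 318, Σxy = 3184.9, Σx² = 691.92
Sxx = Σx² − (Σx)²/n = 691.92 − 648.965714 = 42.954286
Sxy = Σxy − (Σx)(Σy)/n = 3184.9 − 3061.885714 = 123.014286
b = Sxy/Sxx = 123.014286/42.954286 = 2.863842
a = ȳ − b·x̄ = 45.428571 − 2.863842·9.628571 = 17.853865
ŷ(9.9) = a + b·9.9 = 17.853865 + 2.863842·9.9 = 46.205900

46.21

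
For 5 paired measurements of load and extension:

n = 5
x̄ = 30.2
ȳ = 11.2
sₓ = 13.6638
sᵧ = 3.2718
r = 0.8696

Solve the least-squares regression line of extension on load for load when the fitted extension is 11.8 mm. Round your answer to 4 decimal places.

33.0815

b = r · sᵧ/sₓ = 0.8696 · 3.2718/13.6638 = 0.208226
a = ȳ − b·x̄ = 11.2 − 0.208226·30.2 = 4.911577
Set a + b·x = 11.8: x = (11.8 − 4.911577) / 0.208226 = 33.081486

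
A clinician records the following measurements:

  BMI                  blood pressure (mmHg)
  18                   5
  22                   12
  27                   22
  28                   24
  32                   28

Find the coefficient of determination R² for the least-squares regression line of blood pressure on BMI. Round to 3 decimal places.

0.984

n = 5, Σx = 127, Σy = 91, Σxy = 2516, Σx² = 3345, Σy² = 2013
Sxx = Σx² − (Σx)²/n = 3345 − 3225.8 = 119.2
Sxy = Σxy − (Σx)(Σy)/n = 2516 − 2311.4 = 204.6
Syy = Σy² − (Σy)²/n = 2013 − 1656.2 = 356.8
R² = Sxy²/(Sxx·Syy) = (204.6)²/(119.2·356.8) = 0.984261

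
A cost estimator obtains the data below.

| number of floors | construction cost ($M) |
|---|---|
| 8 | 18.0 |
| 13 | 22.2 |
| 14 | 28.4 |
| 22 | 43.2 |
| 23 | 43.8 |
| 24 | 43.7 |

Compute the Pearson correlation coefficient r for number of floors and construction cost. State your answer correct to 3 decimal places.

n = 6, Σx = 104, Σy = 199.3, Σxy = 3836.8, Σx² = 2018, Σy² = 7317.77
Sxx = Σx² − (Σx)²/n = 2018 − 1802.666667 = 215.333333
Sxy = Σxy − (Σx)(Σy)/n = 3836.8 − 3454.533333 = 382.266667
Syy = Σy² − (Σy)²/n = 7317.77 − 6620.081667 = 697.688333
r = Sxy/√(Sxx·Syy) = 382.266667/√(150235.554444) = 382.266667/387.602315 = 0.986234

0.986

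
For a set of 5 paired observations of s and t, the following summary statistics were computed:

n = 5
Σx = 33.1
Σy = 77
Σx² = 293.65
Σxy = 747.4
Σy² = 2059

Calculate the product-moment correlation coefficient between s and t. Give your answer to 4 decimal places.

Sxx = Σx² − (Σx)²/n = 293.65 − 219.122 = 74.528
Sxy = Σxy − (Σx)(Σy)/n = 747.4 − 509.74 = 237.66
Syy = Σy² − (Σy)²/n = 2059 − 1185.8 = 873.2
r = Sxy/√(Sxx·Syy) = 237.66/√(65077.8496) = 237.66/255.103606 = 0.931621

0.9316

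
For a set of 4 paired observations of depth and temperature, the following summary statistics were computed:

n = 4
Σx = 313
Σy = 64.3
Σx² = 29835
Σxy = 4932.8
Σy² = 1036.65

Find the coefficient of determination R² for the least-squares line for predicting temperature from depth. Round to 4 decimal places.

Sxx = Σx² − (Σx)²/n = 29835 − 24492.25 = 5342.75
Sxy = Σxy − (Σx)(Σy)/n = 4932.8 − 5031.475 = -98.675
Syy = Σy² − (Σy)²/n = 1036.65 − 1033.6225 = 3.0275
R² = Sxy²/(Sxx·Syy) = (-98.675)²/(5342.75·3.0275) = 0.601957

0.6020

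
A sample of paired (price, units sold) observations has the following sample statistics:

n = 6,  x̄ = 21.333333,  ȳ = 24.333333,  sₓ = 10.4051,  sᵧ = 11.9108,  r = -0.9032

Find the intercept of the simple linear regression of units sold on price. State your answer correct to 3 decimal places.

46.390

b = r · sᵧ/sₓ = -0.9032 · 11.9108/10.4051 = -1.033900
a = ȳ − b·x̄ = 24.333333 − (-1.033900)·21.333333 = 46.389869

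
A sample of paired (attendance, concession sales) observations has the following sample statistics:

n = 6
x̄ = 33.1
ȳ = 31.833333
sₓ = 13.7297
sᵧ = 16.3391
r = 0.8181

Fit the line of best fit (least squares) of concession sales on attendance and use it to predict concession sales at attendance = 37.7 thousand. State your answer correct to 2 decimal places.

36.31

b = r · sᵧ/sₓ = 0.8181 · 16.3391/13.7297 = 0.973584
a = ȳ − b·x̄ = 31.833333 − 0.973584·33.1 = -0.392301
ŷ(37.7) = a + b·37.7 = -0.392301 + 0.973584·37.7 = 36.311820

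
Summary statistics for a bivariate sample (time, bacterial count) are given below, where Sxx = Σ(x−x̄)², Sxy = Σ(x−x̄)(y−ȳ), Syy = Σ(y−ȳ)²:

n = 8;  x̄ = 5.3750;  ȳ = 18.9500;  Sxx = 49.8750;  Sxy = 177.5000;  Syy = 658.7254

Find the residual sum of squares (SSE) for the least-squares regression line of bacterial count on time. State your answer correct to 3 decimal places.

b = Sxy/Sxx = 177.5/49.875 = 3.558897
SSE = Syy − b·Sxy = 658.7254 − 3.558897·177.5 = 27.021139

27.021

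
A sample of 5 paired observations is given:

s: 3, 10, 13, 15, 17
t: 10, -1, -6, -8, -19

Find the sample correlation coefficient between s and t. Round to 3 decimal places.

-0.965

n = 5, Σx = 58, Σy = -24, Σxy = -501, Σx² = 792, Σy² = 562
Sxx = Σx² − (Σx)²/n = 792 − 672.8 = 119.2
Sxy = Σxy − (Σx)(Σy)/n = -501 − (-278.4) = -222.6
Syy = Σy² − (Σy)²/n = 562 − 115.2 = 446.8
r = Sxy/√(Sxx·Syy) = -222.6/√(53258.56) = -222.6/230.778162 = -0.964563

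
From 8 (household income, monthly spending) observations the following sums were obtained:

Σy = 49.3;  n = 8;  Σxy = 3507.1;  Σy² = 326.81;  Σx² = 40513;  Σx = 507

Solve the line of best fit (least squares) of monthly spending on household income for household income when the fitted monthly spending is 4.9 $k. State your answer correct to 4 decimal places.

35.7247

Sxx = Σx² − (Σx)²/n = 40513 − 32131.125 = 8381.875
Sxy = Σxy − (Σx)(Σy)/n = 3507.1 − 3124.3875 = 382.7125
b = Sxy/Sxx = 382.7125/8381.875 = 0.045660
a = ȳ − b·x̄ = 6.1625 − 0.045660·63.375 = 3.268827
Set a + b·x = 4.9: x = (4.9 − 3.268827) / 0.045660 = 35.724695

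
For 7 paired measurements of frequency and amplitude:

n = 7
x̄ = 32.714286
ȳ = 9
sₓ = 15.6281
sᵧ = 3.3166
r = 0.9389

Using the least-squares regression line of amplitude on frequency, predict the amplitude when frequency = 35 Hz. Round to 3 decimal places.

b = r · sᵧ/sₓ = 0.9389 · 3.3166/15.6281 = 0.199254
a = ȳ − b·x̄ = 9 − 0.199254·32.714286 = 2.481560
ŷ(35) = a + b·35 = 2.481560 + 0.199254·35 = 9.455437

9.455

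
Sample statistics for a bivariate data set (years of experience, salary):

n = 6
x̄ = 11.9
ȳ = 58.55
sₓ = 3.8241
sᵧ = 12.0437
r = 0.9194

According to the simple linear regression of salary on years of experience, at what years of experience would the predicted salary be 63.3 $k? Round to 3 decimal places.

b = r · sᵧ/sₓ = 0.9194 · 12.0437/3.8241 = 2.895577
a = ȳ − b·x̄ = 58.55 − 2.895577·11.9 = 24.092628
Set a + b·x = 63.3: x = (63.3 − 24.092628) / 2.895577 = 13.540433

13.540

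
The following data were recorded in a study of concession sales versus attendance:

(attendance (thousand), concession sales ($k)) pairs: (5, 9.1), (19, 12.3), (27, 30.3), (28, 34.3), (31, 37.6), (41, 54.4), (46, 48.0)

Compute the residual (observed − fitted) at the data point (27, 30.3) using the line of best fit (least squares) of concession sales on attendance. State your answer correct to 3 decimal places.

-0.649

n = 7, Σx = 197, Σy = 226, Σxy = 7661.7, Σx² = 6657
Sxx = Σx² − (Σx)²/n = 6657 − 5544.142857 = 1112.857143
Sxy = Σxy − (Σx)(Σy)/n = 7661.7 − 6360.285714 = 1301.414286
b = Sxy/Sxx = 1301.414286/1112.857143 = 1.169435
a = ȳ − b·x̄ = 32.285714 − 1.169435·28.142857 = -0.625533
ŷ(27) = -0.625533 + 1.169435·27 = 30.949217
residual = y − ŷ = 30.3 − 30.949217 = -0.649217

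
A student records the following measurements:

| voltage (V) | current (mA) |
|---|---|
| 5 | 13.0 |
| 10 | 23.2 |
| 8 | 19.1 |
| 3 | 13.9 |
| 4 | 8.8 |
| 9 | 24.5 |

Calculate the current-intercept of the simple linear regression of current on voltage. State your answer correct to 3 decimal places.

n = 6, Σx = 39, Σy = 102.5, Σxy = 747.2, Σx² = 295
Sxx = Σx² − (Σx)²/n = 295 − 253.5 = 41.5
Sxy = Σxy − (Σx)(Σy)/n = 747.2 − 666.25 = 80.95
b = Sxy/Sxx = 80.95/41.5 = 1.950602
a = ȳ − b·x̄ = 17.083333 − 1.950602·6.5 = 4.404418

4.404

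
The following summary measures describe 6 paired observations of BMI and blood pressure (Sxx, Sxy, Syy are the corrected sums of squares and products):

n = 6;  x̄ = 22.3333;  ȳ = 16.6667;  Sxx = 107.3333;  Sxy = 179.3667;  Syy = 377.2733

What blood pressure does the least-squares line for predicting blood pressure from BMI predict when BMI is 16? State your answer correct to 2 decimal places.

b = Sxy/Sxx = 179.3667/107.3333 = 1.671119
a = ȳ − b·x̄ = 16.6667 − 1.671119·22.3333 = -20.654898
ŷ(16) = a + b·16 = -20.654898 + 1.671119·16 = 6.083003

6.08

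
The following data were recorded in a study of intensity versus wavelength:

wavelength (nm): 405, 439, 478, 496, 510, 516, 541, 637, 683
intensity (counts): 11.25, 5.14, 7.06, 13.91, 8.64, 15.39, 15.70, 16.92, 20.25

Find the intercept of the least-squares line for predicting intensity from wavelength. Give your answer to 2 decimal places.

n = 9, Σx = 4705, Σy = 114.26, Σxy = 62536.88, Σx² = 2522541
Sxx = Σx² − (Σx)²/n = 2522541 − 2459669.444444 = 62871.555556
Sxy = Σxy − (Σx)(Σy)/n = 62536.88 − 59732.588889 = 2804.291111
b = Sxy/Sxx = 2804.291111/62871.555556 = 0.044603
a = ȳ − b·x̄ = 12.695556 − 0.044603·522.777778 = -10.622160

-10.62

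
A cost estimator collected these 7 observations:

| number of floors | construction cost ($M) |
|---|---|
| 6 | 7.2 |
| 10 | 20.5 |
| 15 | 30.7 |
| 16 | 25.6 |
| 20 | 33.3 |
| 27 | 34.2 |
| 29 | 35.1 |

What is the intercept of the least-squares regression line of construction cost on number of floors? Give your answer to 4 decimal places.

8.2166

n = 7, Σx = 123, Σy = 186.6, Σxy = 3725.6, Σx² = 2587
Sxx = Σx² − (Σx)²/n = 2587 − 2161.285714 = 425.714286
Sxy = Σxy − (Σx)(Σy)/n = 3725.6 − 3278.828571 = 446.771429
b = Sxy/Sxx = 446.771429/425.714286 = 1.049463
a = ȳ − b·x̄ = 26.657143 − 1.049463·17.571429 = 8.216577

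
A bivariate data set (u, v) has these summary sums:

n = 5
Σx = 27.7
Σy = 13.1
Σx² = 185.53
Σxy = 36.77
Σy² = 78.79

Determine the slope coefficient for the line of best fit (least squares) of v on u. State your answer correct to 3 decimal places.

Sxx = Σx² − (Σx)²/n = 185.53 − 153.458 = 32.072
Sxy = Σxy − (Σx)(Σy)/n = 36.77 − 72.574 = -35.804
b = Sxy/Sxx = -35.804/32.072 = -1.116363

-1.116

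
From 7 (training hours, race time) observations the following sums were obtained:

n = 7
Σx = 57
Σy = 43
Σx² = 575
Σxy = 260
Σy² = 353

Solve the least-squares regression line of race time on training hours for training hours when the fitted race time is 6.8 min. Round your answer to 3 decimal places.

Sxx = Σx² − (Σx)²/n = 575 − 464.142857 = 110.857143
Sxy = Σxy − (Σx)(Σy)/n = 260 − 350.142857 = -90.142857
b = Sxy/Sxx = -90.142857/110.857143 = -0.813144
a = ȳ − b·x̄ = 6.142857 − (-0.813144)·8.142857 = 12.764175
Set a + b·x = 6.8: x = (6.8 − 12.764175) / (-0.813144) = 7.334707

7.335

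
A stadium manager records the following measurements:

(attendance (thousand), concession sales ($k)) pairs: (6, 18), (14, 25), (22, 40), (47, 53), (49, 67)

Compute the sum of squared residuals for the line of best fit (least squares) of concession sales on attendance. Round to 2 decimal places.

103.96

n = 5, Σx = 138, Σy = 203, Σxy = 7112, Σx² = 5326, Σy² = 9847
Sxx = Σx² − (Σx)²/n = 5326 − 3808.8 = 1517.2
Sxy = Σxy − (Σx)(Σy)/n = 7112 − 5602.8 = 1509.2
Syy = Σy² − (Σy)²/n = 9847 − 8241.8 = 1605.2
b = Sxy/Sxx = 1509.2/1517.2 = 0.994727
SSE = Syy − b·Sxy = 1605.2 − 0.994727·1509.2 = 103.957817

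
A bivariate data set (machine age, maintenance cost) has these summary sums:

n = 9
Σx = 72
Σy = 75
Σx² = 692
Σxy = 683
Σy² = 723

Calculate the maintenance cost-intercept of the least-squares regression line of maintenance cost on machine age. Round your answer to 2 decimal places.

Sxx = Σx² − (Σx)²/n = 692 − 576 = 116
Sxy = Σxy − (Σx)(Σy)/n = 683 − 600 = 83
b = Sxy/Sxx = 83/116 = 0.715517
a = ȳ − b·x̄ = 8.333333 − 0.715517·8 = 2.609195

2.61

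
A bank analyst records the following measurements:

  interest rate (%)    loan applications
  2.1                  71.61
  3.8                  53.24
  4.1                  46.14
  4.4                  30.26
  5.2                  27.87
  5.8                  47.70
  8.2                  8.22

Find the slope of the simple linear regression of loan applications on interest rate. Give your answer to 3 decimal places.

-9.427

n = 7, Σx = 33.6, Σy = 285.04, Σxy = 1163.999, Σx² = 182.94
Sxx = Σx² − (Σx)²/n = 182.94 − 161.28 = 21.66
Sxy = Σxy − (Σx)(Σy)/n = 1163.999 − 1368.192 = -204.193
b = Sxy/Sxx = -204.193/21.66 = -9.427193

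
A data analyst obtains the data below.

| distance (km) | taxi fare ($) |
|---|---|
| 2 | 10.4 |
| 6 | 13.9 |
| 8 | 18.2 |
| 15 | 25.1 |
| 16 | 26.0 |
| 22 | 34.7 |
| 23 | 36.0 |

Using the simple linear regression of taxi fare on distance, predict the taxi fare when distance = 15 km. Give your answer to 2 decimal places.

n = 7, Σx = 92, Σy = 164.3, Σxy = 2633.7, Σx² = 1598
Sxx = Σx² − (Σx)²/n = 1598 − 1209.142857 = 388.857143
Sxy = Σxy − (Σx)(Σy)/n = 2633.7 − 2159.371429 = 474.328571
b = Sxy/Sxx = 474.328571/388.857143 = 1.219802
a = ȳ − b·x̄ = 23.471429 − 1.219802·13.142857 = 7.439750
ŷ(15) = a + b·15 = 7.439750 + 1.219802·15 = 25.736774

25.74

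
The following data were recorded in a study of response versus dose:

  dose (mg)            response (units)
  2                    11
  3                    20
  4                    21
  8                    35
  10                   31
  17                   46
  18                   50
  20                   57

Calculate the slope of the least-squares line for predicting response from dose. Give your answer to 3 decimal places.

n = 8, Σx = 82, Σy = 271, Σxy = 3578, Σx² = 1206
Sxx = Σx² − (Σx)²/n = 1206 − 840.5 = 365.5
Sxy = Σxy − (Σx)(Σy)/n = 3578 − 2777.75 = 800.25
b = Sxy/Sxx = 800.25/365.5 = 2.189466

2.189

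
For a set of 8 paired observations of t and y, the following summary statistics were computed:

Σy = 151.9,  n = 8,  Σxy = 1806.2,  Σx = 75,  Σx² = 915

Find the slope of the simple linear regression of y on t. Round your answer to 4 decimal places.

1.8036

Sxx = Σx² − (Σx)²/n = 915 − 703.125 = 211.875
Sxy = Σxy − (Σx)(Σy)/n = 1806.2 − 1424.0625 = 382.1375
b = Sxy/Sxx = 382.1375/211.875 = 1.803599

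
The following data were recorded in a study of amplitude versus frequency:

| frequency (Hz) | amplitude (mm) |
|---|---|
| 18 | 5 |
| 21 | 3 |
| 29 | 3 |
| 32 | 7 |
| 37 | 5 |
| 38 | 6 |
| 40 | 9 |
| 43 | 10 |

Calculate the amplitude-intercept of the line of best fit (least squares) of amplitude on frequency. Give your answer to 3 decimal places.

-0.715

n = 8, Σx = 258, Σy = 48, Σxy = 1667, Σx² = 8892
Sxx = Σx² − (Σx)²/n = 8892 − 8320.5 = 571.5
Sxy = Σxy − (Σx)(Σy)/n = 1667 − 1548 = 119
b = Sxy/Sxx = 119/571.5 = 0.208224
a = ȳ − b·x̄ = 6 − 0.208224·32.25 = -0.715223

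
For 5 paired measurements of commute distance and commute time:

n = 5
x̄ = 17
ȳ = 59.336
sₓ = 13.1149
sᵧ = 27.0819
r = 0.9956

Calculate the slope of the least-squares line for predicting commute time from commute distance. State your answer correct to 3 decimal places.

2.056

b = r · sᵧ/sₓ = 0.9956 · 27.0819/13.1149 = 2.055886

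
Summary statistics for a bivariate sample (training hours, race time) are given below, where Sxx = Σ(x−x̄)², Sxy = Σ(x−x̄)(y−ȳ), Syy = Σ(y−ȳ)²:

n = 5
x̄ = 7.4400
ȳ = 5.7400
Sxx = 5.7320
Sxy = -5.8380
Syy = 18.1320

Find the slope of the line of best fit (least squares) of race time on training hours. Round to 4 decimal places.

b = Sxy/Sxx = -5.838/5.732 = -1.018493

-1.0185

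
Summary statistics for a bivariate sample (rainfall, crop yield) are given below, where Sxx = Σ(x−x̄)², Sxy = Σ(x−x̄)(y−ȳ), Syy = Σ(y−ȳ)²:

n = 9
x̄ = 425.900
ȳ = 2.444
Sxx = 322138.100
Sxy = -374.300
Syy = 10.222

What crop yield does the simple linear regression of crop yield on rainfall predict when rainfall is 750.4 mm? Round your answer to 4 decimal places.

b = Sxy/Sxx = -374.3/322138.1 = -0.001162
a = ȳ − b·x̄ = 2.444 − (-0.001162)·425.9 = 2.938863
ŷ(750.4) = a + b·750.4 = 2.938863 + (-0.001162)·750.4 = 2.066956

2.0670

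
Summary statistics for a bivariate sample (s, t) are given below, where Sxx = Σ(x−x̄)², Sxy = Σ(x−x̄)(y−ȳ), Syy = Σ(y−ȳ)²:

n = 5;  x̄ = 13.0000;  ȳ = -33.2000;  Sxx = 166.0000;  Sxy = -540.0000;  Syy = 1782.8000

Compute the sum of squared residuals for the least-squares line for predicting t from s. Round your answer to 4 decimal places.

b = Sxy/Sxx = -540/166 = -3.253012
SSE = Syy − b·Sxy = 1782.8 − (-3.253012)·(-540) = 26.173494

26.1735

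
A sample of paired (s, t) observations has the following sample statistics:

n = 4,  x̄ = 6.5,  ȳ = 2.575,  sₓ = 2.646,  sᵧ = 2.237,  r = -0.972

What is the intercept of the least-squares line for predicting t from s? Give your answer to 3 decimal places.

b = r · sᵧ/sₓ = -0.972 · 2.237/2.646 = -0.821755
a = ȳ − b·x̄ = 2.575 − (-0.821755)·6.5 = 7.916408

7.916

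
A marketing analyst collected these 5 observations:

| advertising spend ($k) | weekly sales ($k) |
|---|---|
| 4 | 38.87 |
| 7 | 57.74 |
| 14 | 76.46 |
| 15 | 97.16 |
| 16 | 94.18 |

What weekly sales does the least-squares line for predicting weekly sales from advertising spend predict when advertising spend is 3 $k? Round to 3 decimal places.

n = 5, Σx = 56, Σy = 364.41, Σxy = 4594.38, Σx² = 742
Sxx = Σx² − (Σx)²/n = 742 − 627.2 = 114.8
Sxy = Σxy − (Σx)(Σy)/n = 4594.38 − 4081.392 = 512.988
b = Sxy/Sxx = 512.988/114.8 = 4.468537
a = ȳ − b·x̄ = 72.882 − 4.468537·11.2 = 22.834390
ŷ(3) = a + b·3 = 22.834390 + 4.468537·3 = 36.24

36.240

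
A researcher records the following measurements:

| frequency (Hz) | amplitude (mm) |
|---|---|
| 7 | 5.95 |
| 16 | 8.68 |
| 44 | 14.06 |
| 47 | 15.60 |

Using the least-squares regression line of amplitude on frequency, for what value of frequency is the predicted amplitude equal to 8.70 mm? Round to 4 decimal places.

n = 4, Σx = 114, Σy = 44.29, Σxy = 1532.37, Σx² = 4450
Sxx = Σx² − (Σx)²/n = 4450 − 3249 = 1201
Sxy = Σxy − (Σx)(Σy)/n = 1532.37 − 1262.265 = 270.105
b = Sxy/Sxx = 270.105/1201 = 0.224900
a = ȳ − b·x̄ = 11.0725 − 0.224900·28.5 = 4.662848
Set a + b·x = 8.70: x = (8.70 − 4.662848) / 0.224900 = 17.950871

17.9509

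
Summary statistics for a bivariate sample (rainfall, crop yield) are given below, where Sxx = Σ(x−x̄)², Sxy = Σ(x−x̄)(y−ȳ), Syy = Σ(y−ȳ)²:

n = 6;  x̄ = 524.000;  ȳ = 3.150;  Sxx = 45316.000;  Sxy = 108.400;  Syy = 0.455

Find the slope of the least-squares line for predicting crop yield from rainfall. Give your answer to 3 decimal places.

b = Sxy/Sxx = 108.4/45316 = 0.002392

0.002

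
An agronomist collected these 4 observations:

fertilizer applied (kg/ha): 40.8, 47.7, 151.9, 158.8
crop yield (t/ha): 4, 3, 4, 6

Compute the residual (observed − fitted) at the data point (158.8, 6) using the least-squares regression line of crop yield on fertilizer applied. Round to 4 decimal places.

0.9401

n = 4, Σx = 399.2, Σy = 17, Σxy = 1866.7, Σx² = 52230.98
Sxx = Σx² − (Σx)²/n = 52230.98 − 39840.16 = 12390.82
Sxy = Σxy − (Σx)(Σy)/n = 1866.7 − 1696.6 = 170.1
b = Sxy/Sxx = 170.1/12390.82 = 0.013728
a = ȳ − b·x̄ = 4.25 − 0.013728·99.8 = 2.879955
ŷ(158.8) = 2.879955 + 0.013728·158.8 = 5.059946
residual = y − ŷ = 6 − 5.059946 = 0.940054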